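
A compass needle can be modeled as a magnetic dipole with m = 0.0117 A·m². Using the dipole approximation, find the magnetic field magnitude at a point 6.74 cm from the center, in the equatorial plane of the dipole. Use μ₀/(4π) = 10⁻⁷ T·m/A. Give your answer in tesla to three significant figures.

In the equatorial plane B = (μ₀/4π)·m/r³ (half the axial value).
B = (10⁻⁷)·(0.0117) / (0.0674)³ = 3.821×10⁻⁶ T.

B ≈ 3.82×10⁻⁶ T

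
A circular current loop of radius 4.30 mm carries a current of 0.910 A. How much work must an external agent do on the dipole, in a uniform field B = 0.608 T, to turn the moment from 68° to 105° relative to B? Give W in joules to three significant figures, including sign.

Magnetic moment m = IA = Iπa² = (0.910)·π·(0.00430)² = 5.286×10⁻⁵ A·m².
W_ext = ΔU = −mB cosθ₂ + mB cosθ₁ = mB(cosθ₁ − cosθ₂).
W = (5.286×10⁻⁵)(0.608)·(cos68° − cos105°) = (3.214×10⁻⁵)·(+0.6334) = 2.036×10⁻⁵ J.

W ≈ 2.04×10⁻⁵ J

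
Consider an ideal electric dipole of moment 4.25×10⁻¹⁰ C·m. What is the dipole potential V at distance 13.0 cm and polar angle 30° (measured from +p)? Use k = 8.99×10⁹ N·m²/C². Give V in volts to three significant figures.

V ≈ 196 V

The dipole potential is V = kp cosθ / r².
V = (8.99×10⁹)(4.25×10⁻¹⁰)·cos30° / (0.130)² = 195.8 V.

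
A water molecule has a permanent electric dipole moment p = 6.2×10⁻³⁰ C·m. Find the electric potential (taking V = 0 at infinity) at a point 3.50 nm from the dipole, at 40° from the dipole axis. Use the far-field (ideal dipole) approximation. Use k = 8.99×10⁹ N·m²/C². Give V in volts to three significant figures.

The dipole potential is V = kp cosθ / r².
V = (8.99×10⁹)(6.20×10⁻³⁰)·cos40° / (3.50×10⁻⁹)² = 0.003486 V.

V ≈ 0.00349 V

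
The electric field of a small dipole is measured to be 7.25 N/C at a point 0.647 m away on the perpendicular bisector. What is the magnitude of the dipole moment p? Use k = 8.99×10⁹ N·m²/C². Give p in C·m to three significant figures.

In the equatorial plane E = kp/r³, so p = Er³/(k).
p = (7.25)·(0.647)³ / (8.99×10⁹) = 2.184×10⁻¹⁰ C·m.

p ≈ 2.18×10⁻¹⁰ C·m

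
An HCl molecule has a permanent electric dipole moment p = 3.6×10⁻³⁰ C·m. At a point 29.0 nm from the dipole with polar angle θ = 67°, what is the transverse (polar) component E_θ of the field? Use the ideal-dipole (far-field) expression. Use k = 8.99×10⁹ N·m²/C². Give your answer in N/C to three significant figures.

E_θ ≈ 1220 N/C

For a dipole, E_θ = (kp sinθ)/r³.
kp/r³ = (8.99×10⁹)(3.60×10⁻³⁰)/(2.90×10⁻⁸)³ = 1327 N/C.
E_θ = 1327·sin67° = 1222 N/C.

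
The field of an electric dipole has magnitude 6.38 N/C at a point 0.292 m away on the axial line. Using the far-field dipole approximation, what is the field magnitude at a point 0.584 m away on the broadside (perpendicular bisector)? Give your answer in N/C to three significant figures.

E ≈ 0.399 N/C

Dipole fields scale as 1/r³ in the far field.
The axial field is twice the equatorial field at the same r, so the geometry factor is 1/2.
E₂ = E₁ · (1/2) · (r₁/r₂)³ = 6.38 · 0.5 · (0.292/0.584)³.
(r₁/r₂)³ = (0.5)³ = 0.125.
E₂ ≈ 0.3988 N/C.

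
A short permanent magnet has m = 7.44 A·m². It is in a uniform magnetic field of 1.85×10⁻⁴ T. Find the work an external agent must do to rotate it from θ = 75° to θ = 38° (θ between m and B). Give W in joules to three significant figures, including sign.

W ≈ -7.28×10⁻⁴ J

W_ext = ΔU = −mB cosθ₂ + mB cosθ₁ = mB(cosθ₁ − cosθ₂).
W = (7.44)(1.85×10⁻⁴)·(cos75° − cos38°) = (0.001376)·(-0.5292) = -7.284×10⁻⁴ J.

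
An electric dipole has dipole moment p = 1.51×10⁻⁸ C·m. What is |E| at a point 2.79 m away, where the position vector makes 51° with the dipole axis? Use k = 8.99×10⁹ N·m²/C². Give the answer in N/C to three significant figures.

E ≈ 9.25 N/C

At angle θ the dipole field magnitude is E = (kp/r³)·√(1 + 3cos²θ).
kp/r³ = (8.99×10⁹)(1.51×10⁻⁸) / (2.79)³ = 6.251 N/C.
√(1 + 3cos²51°) = √(1 + 3·0.3960) = √2.1881 ≈ 1.4792.
E ≈ 6.251 × 1.479 = 9.246 N/C.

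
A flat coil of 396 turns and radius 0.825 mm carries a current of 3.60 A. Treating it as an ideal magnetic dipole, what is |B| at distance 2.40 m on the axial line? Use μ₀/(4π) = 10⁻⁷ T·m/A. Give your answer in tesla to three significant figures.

m = NIA = NIπa² = 396·(3.60)·π·(8.25×10⁻⁴)² = 0.003048 A·m².
On axis B = (μ₀/4π)·2m/r³.
B = 2·(10⁻⁷)·(0.003048) / (2.40)³ = 4.410×10⁻¹¹ T.

B ≈ 4.41×10⁻¹¹ T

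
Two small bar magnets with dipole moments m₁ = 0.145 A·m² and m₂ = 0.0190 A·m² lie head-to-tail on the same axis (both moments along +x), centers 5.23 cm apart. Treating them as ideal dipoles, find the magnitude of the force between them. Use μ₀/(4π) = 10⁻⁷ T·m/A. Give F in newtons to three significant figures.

F ≈ 2.21×10⁻⁴ N

On-axis B of dipole 1: B = (μ₀/4π)·2m₁/r³. Force on dipole 2: F = m₂·dB/dr.
dB/dr = −(μ₀/4π)·6m₁/r⁴, so |F| = (μ₀/4π)·6m₁m₂/r⁴.
F = 6(10⁻⁷)(0.145)(0.0190)/(0.0523)⁴ = 2.209×10⁻⁴ N.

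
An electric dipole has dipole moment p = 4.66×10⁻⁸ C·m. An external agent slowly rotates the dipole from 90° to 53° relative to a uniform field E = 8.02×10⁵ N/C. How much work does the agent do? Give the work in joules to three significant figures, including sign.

W_ext = ΔU = U(θ₂) − U(θ₁) = −pE cosθ₂ − (−pE cosθ₁) = pE(cosθ₁ − cosθ₂).
W = (4.66×10⁻⁸)(8.02×10⁵)·(cos90° − cos53°) = (0.03737)·(-0.6018) = -0.02249 J.

W ≈ -0.0225 J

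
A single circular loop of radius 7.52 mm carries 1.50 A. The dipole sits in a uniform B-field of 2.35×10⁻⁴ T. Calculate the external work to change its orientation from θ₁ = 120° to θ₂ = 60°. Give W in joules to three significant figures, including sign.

W ≈ -6.26×10⁻⁸ J

Magnetic moment m = IA = Iπa² = (1.50)·π·(0.00752)² = 2.665×10⁻⁴ A·m².
W_ext = ΔU = −mB cosθ₂ + mB cosθ₁ = mB(cosθ₁ − cosθ₂).
W = (2.665×10⁻⁴)(2.35×10⁻⁴)·(cos120° − cos60°) = (6.263×10⁻⁸)·(-1.0000) = -6.263×10⁻⁸ J.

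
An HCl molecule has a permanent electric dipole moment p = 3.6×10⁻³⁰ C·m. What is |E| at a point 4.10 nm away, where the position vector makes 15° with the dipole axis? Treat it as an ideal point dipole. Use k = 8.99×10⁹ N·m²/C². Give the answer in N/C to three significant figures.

E ≈ 9.15×10⁵ N/C

At angle θ the dipole field magnitude is E = (kp/r³)·√(1 + 3cos²θ).
kp/r³ = (8.99×10⁹)(3.60×10⁻³⁰) / (4.10×10⁻⁹)³ = 4.696×10⁵ N/C.
√(1 + 3cos²15°) = √(1 + 3·0.9330) = √3.7990 ≈ 1.9491.
E ≈ 4.696×10⁵ × 1.949 = 9.153×10⁵ N/C.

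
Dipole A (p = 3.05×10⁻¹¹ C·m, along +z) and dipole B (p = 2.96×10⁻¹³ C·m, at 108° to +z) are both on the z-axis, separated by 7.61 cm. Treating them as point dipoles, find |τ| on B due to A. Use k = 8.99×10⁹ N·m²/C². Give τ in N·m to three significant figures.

τ ≈ 3.50×10⁻¹⁰ N·m

The second dipole sits on the axis of the first, so the field there is axial: E₁ = 2kp₁/r³ along +z.
E₁ = 2(8.99×10⁹)(3.05×10⁻¹¹)/(0.0761)³ = 1244 N/C.
Torque on the second dipole: τ = p₂ E₁ sinθ.
τ = (2.96×10⁻¹³)(1244)·sin108° = 3.503×10⁻¹⁰ N·m.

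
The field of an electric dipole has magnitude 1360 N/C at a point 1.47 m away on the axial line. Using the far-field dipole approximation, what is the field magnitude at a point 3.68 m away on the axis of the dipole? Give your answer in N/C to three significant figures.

Dipole fields scale as 1/r³ in the far field; the geometry is the same at both points.
E₂ = E₁ · (r₁/r₂)³ = 1360 · (1.47/3.68)³.
(r₁/r₂)³ = (0.3995)³ = 0.06374.
E₂ ≈ 86.69 N/C.

E ≈ 86.7 N/C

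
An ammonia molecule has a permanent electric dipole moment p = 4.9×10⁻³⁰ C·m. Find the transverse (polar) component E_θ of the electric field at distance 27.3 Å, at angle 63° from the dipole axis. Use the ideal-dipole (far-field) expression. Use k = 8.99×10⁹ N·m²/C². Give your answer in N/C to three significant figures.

For a dipole, E_θ = (kp sinθ)/r³.
kp/r³ = (8.99×10⁹)(4.90×10⁻³⁰)/(2.73×10⁻⁹)³ = 2.165×10⁶ N/C.
E_θ = 2.165×10⁶·sin63° = 1.929×10⁶ N/C.

E_θ ≈ 1.93×10⁶ N/C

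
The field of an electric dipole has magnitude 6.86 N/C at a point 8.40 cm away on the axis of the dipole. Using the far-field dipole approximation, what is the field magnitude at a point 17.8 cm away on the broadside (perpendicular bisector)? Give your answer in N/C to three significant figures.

Dipole fields scale as 1/r³ in the far field.
The axial field is twice the equatorial field at the same r, so the geometry factor is 1/2.
E₂ = E₁ · (1/2) · (r₁/r₂)³ = 6.86 · 0.5 · (8.40/17.8)³.
(r₁/r₂)³ = (0.4719)³ = 0.1051.
E₂ ≈ 0.3605 N/C.

E ≈ 0.360 N/C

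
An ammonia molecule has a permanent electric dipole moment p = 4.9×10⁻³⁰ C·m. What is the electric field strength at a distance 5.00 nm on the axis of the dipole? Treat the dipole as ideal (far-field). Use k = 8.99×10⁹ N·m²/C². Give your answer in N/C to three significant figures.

E ≈ 7.05×10⁵ N/C

On the dipole axis E = 2kp/r³.
E = 2·(8.99×10⁹)(4.90×10⁻³⁰) / (5.00×10⁻⁹)³ = 7.048×10⁵ N/C.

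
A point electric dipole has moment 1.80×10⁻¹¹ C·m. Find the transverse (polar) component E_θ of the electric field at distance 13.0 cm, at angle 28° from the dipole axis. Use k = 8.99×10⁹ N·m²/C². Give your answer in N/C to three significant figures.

For a dipole, E_θ = (kp sinθ)/r³.
kp/r³ = (8.99×10⁹)(1.80×10⁻¹¹)/(0.130)³ = 73.65 N/C.
E_θ = 73.65·sin28° = 34.58 N/C.

E_θ ≈ 34.6 N/C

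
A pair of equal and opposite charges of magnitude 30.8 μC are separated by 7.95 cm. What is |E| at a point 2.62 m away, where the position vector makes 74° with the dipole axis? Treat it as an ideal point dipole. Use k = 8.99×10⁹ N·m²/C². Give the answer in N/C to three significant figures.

E ≈ 1360 N/C

Dipole moment p = qd = (3.08×10⁻⁵ C)(0.0795 m) = 2.449×10⁻⁶ C·m.
At angle θ the dipole field magnitude is E = (kp/r³)·√(1 + 3cos²θ).
kp/r³ = (8.99×10⁹)(2.449×10⁻⁶) / (2.62)³ = 1224 N/C.
√(1 + 3cos²74°) = √(1 + 3·0.0760) = √1.2279 ≈ 1.1081.
E ≈ 1224 × 1.108 = 1357 N/C.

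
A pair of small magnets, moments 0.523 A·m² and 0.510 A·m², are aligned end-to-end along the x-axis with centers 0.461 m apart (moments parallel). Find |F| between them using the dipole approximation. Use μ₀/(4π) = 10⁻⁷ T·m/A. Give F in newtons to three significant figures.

On-axis B of dipole 1: B = (μ₀/4π)·2m₁/r³. Force on dipole 2: F = m₂·dB/dr.
dB/dr = −(μ₀/4π)·6m₁/r⁴, so |F| = (μ₀/4π)·6m₁m₂/r⁴.
F = 6(10⁻⁷)(0.523)(0.510)/(0.461)⁴ = 3.543×10⁻⁶ N.

F ≈ 3.54×10⁻⁶ N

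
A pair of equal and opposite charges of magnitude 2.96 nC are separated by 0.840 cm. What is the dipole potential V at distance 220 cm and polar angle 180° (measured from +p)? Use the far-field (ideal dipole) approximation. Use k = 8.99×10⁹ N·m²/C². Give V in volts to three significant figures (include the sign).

V ≈ -0.0462 V

Dipole moment p = qd = (2.96×10⁻⁹ C)(0.00840 m) = 2.486×10⁻¹¹ C·m.
The dipole potential is V = kp cosθ / r².
V = (8.99×10⁹)(2.486×10⁻¹¹)·cos180° / (2.20)² = -0.04618 V.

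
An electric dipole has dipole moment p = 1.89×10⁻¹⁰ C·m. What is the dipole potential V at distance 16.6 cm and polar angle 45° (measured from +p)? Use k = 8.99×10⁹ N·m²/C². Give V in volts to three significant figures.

The dipole potential is V = kp cosθ / r².
V = (8.99×10⁹)(1.89×10⁻¹⁰)·cos45° / (0.166)² = 43.60 V.

V ≈ 43.6 V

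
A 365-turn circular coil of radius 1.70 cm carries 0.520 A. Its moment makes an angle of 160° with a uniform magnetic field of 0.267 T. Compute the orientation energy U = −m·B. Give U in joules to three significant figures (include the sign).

m = NIA = NIπa² = 365·(0.520)·π·(0.0170)² = 0.1723 A·m².
U = −m·B = −mB cosθ.
U = −(0.1723)(0.267)·cos160° = 0.04323 J.

U ≈ 0.0432 J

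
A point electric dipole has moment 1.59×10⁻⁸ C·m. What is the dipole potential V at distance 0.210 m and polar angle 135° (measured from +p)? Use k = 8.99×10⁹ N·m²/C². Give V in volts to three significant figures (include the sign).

V ≈ -2290 V

The dipole potential is V = kp cosθ / r².
V = (8.99×10⁹)(1.59×10⁻⁸)·cos135° / (0.210)² = -2292 V.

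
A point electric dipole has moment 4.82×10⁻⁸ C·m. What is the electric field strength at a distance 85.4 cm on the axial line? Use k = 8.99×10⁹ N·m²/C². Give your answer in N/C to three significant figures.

On the dipole axis E = 2kp/r³.
E = 2·(8.99×10⁹)(4.82×10⁻⁸) / (0.854)³ = 1391 N/C.

E ≈ 1390 N/C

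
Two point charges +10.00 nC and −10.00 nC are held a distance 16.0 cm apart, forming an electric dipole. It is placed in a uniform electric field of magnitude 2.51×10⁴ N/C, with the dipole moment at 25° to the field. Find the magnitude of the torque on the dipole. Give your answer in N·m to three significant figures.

τ ≈ 1.70×10⁻⁵ N·m

Dipole moment p = qd = (1.00×10⁻⁸ C)(0.160 m) = 1.60×10⁻⁹ C·m.
Torque on an electric dipole: τ = pE sinθ.
τ = (1.60×10⁻⁹)(2.51×10⁴)·sin25° = 1.697×10⁻⁵ N·m.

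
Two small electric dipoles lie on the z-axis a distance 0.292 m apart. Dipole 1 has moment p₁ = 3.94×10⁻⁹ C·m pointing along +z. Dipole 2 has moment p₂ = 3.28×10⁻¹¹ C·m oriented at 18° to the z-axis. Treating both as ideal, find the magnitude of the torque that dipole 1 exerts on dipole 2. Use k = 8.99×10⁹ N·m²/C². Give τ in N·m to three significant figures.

The second dipole sits on the axis of the first, so the field there is axial: E₁ = 2kp₁/r³ along +z.
E₁ = 2(8.99×10⁹)(3.94×10⁻⁹)/(0.292)³ = 2845 N/C.
Torque on the second dipole: τ = p₂ E₁ sinθ.
τ = (3.28×10⁻¹¹)(2845)·sin18° = 2.884×10⁻⁸ N·m.

τ ≈ 2.88×10⁻⁸ N·m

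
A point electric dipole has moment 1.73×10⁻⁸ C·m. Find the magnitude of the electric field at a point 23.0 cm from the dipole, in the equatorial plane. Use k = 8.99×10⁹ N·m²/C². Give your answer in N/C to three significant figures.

E ≈ 1.28×10⁴ N/C

In the equatorial plane E = kp/r³.
E = (8.99×10⁹)(1.73×10⁻⁸) / (0.230)³ = 1.278×10⁴ N/C.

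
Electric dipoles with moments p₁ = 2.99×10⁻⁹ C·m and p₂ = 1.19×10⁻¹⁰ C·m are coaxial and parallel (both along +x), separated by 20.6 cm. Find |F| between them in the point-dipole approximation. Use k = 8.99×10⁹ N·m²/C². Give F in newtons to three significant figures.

On-axis field of dipole 1 at distance r: E = 2kp₁/r³. Force on dipole 2 is F = p₂·dE/dr (gradient along axis).
dE/dr = −6kp₁/r⁴, so |F| = 6kp₁p₂/r⁴ (attractive for aligned moments).
F = 6(8.99×10⁹)(2.99×10⁻⁹)(1.19×10⁻¹⁰)/(0.206)⁴ = 1.066×10⁻⁵ N.

F ≈ 1.07×10⁻⁵ N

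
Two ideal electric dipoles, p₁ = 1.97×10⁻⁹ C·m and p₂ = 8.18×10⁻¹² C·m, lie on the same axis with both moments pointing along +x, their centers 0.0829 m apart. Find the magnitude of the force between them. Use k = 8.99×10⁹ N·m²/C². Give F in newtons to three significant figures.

On-axis field of dipole 1 at distance r: E = 2kp₁/r³. Force on dipole 2 is F = p₂·dE/dr (gradient along axis).
dE/dr = −6kp₁/r⁴, so |F| = 6kp₁p₂/r⁴ (attractive for aligned moments).
F = 6(8.99×10⁹)(1.97×10⁻⁹)(8.18×10⁻¹²)/(0.0829)⁴ = 1.840×10⁻⁵ N.

F ≈ 1.84×10⁻⁵ N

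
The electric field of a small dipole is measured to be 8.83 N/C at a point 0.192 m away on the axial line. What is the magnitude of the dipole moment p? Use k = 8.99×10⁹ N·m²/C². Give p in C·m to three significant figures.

p ≈ 3.48×10⁻¹² C·m

On axis E = 2kp/r³, so p = Er³/(2k).
p = (8.83)·(0.192)³ / (2·8.99×10⁹) = 3.476×10⁻¹² C·m.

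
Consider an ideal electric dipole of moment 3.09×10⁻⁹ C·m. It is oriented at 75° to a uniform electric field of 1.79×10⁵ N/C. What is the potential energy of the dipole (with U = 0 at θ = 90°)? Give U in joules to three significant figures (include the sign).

U = −p·E = −pE cosθ.
U = −(3.09×10⁻⁹)(1.79×10⁵)·cos75° = -1.432×10⁻⁴ J.

U ≈ -1.43×10⁻⁴ J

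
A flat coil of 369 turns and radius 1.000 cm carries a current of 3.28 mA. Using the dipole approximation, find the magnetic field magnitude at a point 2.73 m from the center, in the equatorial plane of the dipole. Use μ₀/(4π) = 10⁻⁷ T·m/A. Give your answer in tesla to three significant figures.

B ≈ 1.87×10⁻¹² T

m = NIA = NIπa² = 369·(0.00328)·π·(0.0100)² = 3.802×10⁻⁴ A·m².
In the equatorial plane B = (μ₀/4π)·m/r³ (half the axial value).
B = (10⁻⁷)·(3.802×10⁻⁴) / (2.73)³ = 1.869×10⁻¹² T.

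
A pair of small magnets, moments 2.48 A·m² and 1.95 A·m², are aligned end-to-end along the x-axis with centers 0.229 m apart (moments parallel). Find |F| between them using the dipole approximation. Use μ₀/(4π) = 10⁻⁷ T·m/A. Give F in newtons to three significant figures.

On-axis B of dipole 1: B = (μ₀/4π)·2m₁/r³. Force on dipole 2: F = m₂·dB/dr.
dB/dr = −(μ₀/4π)·6m₁/r⁴, so |F| = (μ₀/4π)·6m₁m₂/r⁴.
F = 6(10⁻⁷)(2.48)(1.95)/(0.229)⁴ = 0.001055 N.

F ≈ 0.00106 N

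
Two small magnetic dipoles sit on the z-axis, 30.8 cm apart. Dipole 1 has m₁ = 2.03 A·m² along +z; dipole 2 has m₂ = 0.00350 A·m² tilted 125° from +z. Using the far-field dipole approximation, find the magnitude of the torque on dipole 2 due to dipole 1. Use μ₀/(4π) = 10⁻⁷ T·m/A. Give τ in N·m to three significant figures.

Dipole B is on the axis of dipole A, so B₁ there is axial: B₁ = (μ₀/4π)·2m₁/r³ along +z.
B₁ = 2(10⁻⁷)(2.03)/(0.308)³ = 1.390×10⁻⁵ T.
τ = m₂ B₁ sinθ.
τ = (0.00350)(1.390×10⁻⁵)·sin125° = 3.984×10⁻⁸ N·m.

τ ≈ 3.98×10⁻⁸ N·m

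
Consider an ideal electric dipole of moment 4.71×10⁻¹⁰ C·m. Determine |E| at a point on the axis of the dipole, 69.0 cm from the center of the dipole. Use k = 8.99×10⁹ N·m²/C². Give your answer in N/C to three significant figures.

E ≈ 25.8 N/C

On the dipole axis E = 2kp/r³.
E = 2·(8.99×10⁹)(4.71×10⁻¹⁰) / (0.690)³ = 25.78 N/C.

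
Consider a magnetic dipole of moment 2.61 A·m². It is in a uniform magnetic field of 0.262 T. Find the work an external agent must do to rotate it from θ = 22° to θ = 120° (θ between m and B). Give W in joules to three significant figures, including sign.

W ≈ 0.976 J

W_ext = ΔU = −mB cosθ₂ + mB cosθ₁ = mB(cosθ₁ − cosθ₂).
W = (2.61)(0.262)·(cos22° − cos120°) = (0.6838)·(+1.4272) = 0.9759 J.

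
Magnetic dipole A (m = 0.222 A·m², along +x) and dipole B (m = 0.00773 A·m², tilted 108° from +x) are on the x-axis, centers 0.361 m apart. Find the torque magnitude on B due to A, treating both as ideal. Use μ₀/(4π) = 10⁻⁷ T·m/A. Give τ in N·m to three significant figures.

τ ≈ 6.94×10⁻⁹ N·m

Dipole B is on the axis of dipole A, so B₁ there is axial: B₁ = (μ₀/4π)·2m₁/r³ along +x.
B₁ = 2(10⁻⁷)(0.222)/(0.361)³ = 9.438×10⁻⁷ T.
τ = m₂ B₁ sinθ.
τ = (0.00773)(9.438×10⁻⁷)·sin108° = 6.938×10⁻⁹ N·m.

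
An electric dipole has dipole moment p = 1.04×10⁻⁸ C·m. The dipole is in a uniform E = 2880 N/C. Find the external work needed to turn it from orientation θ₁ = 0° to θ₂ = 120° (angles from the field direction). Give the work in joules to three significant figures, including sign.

W_ext = ΔU = U(θ₂) − U(θ₁) = −pE cosθ₂ − (−pE cosθ₁) = pE(cosθ₁ − cosθ₂).
W = (1.04×10⁻⁸)(2880)·(cos0° − cos120°) = (2.995×10⁻⁵)·(+1.5000) = 4.493×10⁻⁵ J.

W ≈ 4.49×10⁻⁵ J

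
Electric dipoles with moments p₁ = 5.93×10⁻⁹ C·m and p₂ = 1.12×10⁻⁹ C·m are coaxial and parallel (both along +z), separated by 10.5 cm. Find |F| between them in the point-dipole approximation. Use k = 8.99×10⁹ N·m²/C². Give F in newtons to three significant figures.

On-axis field of dipole 1 at distance r: E = 2kp₁/r³. Force on dipole 2 is F = p₂·dE/dr (gradient along axis).
dE/dr = −6kp₁/r⁴, so |F| = 6kp₁p₂/r⁴ (attractive for aligned moments).
F = 6(8.99×10⁹)(5.93×10⁻⁹)(1.12×10⁻⁹)/(0.105)⁴ = 0.002947 N.

F ≈ 0.00295 N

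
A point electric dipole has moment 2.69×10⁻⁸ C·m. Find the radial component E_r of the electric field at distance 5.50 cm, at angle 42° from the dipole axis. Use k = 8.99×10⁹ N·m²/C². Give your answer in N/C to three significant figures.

For a dipole, E_r = (2kp cosθ)/r³.
kp/r³ = (8.99×10⁹)(2.69×10⁻⁸)/(0.0550)³ = 1.454×10⁶ N/C.
E_r = 2·1.454×10⁶·cos42° = 2.160×10⁶ N/C.

E_r ≈ 2.16×10⁶ N/C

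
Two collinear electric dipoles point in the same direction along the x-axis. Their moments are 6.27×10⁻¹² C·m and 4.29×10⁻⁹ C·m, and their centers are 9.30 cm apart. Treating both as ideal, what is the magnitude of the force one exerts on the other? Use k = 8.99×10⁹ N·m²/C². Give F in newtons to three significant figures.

F ≈ 1.94×10⁻⁵ N

On-axis field of dipole 1 at distance r: E = 2kp₁/r³. Force on dipole 2 is F = p₂·dE/dr (gradient along axis).
dE/dr = −6kp₁/r⁴, so |F| = 6kp₁p₂/r⁴ (attractive for aligned moments).
F = 6(8.99×10⁹)(6.27×10⁻¹²)(4.29×10⁻⁹)/(0.0930)⁴ = 1.940×10⁻⁵ N.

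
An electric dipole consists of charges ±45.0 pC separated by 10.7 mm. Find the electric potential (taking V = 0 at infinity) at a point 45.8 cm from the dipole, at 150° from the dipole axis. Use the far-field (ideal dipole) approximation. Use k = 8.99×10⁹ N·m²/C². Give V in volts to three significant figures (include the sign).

V ≈ -0.0179 V

Dipole moment p = qd = (4.50×10⁻¹¹ C)(0.0107 m) = 4.815×10⁻¹³ C·m.
The dipole potential is V = kp cosθ / r².
V = (8.99×10⁹)(4.815×10⁻¹³)·cos150° / (0.458)² = -0.01787 V.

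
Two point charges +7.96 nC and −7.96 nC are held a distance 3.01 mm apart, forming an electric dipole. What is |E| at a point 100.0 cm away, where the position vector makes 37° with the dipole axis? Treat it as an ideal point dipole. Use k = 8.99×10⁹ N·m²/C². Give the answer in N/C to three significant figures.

E ≈ 0.368 N/C

Dipole moment p = qd = (7.96×10⁻⁹ C)(0.00301 m) = 2.396×10⁻¹¹ C·m.
At angle θ the dipole field magnitude is E = (kp/r³)·√(1 + 3cos²θ).
kp/r³ = (8.99×10⁹)(2.396×10⁻¹¹) / (1.00)³ = 0.2154 N/C.
√(1 + 3cos²37°) = √(1 + 3·0.6378) = √2.9135 ≈ 1.7069.
E ≈ 0.2154 × 1.707 = 0.3677 N/C.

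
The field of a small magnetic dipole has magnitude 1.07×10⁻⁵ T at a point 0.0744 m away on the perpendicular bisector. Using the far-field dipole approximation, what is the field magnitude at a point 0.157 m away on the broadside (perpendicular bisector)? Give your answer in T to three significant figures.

B ≈ 1.14×10⁻⁶ T

Dipole fields scale as 1/r³ in the far field; the geometry is the same at both points.
B₂ = B₁ · (r₁/r₂)³ = 1.07×10⁻⁵ · (0.0744/0.157)³.
(r₁/r₂)³ = (0.4739)³ = 0.1064.
B₂ ≈ 1.139×10⁻⁶ T.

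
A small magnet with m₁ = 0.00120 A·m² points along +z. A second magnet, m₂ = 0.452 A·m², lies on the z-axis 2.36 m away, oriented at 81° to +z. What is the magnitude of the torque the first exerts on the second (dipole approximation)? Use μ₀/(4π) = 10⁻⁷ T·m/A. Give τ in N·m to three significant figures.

τ ≈ 8.15×10⁻¹² N·m

Dipole B is on the axis of dipole A, so B₁ there is axial: B₁ = (μ₀/4π)·2m₁/r³ along +z.
B₁ = 2(10⁻⁷)(0.00120)/(2.36)³ = 1.826×10⁻¹¹ T.
τ = m₂ B₁ sinθ.
τ = (0.452)(1.826×10⁻¹¹)·sin81° = 8.151×10⁻¹² N·m.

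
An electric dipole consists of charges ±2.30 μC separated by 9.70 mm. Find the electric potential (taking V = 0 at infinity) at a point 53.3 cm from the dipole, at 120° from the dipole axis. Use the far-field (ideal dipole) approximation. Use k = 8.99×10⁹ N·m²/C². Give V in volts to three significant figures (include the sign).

V ≈ -353 V

Dipole moment p = qd = (2.30×10⁻⁶ C)(0.00970 m) = 2.231×10⁻⁸ C·m.
The dipole potential is V = kp cosθ / r².
V = (8.99×10⁹)(2.231×10⁻⁸)·cos120° / (0.533)² = -353.0 V.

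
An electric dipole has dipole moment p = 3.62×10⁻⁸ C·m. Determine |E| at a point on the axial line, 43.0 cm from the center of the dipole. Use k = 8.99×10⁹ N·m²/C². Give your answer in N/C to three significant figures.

E ≈ 8190 N/C

On the dipole axis E = 2kp/r³.
E = 2·(8.99×10⁹)(3.62×10⁻⁸) / (0.430)³ = 8186 N/C.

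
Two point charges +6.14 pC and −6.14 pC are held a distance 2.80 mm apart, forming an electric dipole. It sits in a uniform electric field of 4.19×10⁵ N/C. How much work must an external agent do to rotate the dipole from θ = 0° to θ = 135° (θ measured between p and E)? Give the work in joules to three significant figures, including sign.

W ≈ 1.23×10⁻⁸ J

Dipole moment p = qd = (6.14×10⁻¹² C)(0.00280 m) = 1.719×10⁻¹⁴ C·m.
W_ext = ΔU = U(θ₂) − U(θ₁) = −pE cosθ₂ − (−pE cosθ₁) = pE(cosθ₁ − cosθ₂).
W = (1.719×10⁻¹⁴)(4.19×10⁵)·(cos0° − cos135°) = (7.203×10⁻⁹)·(+1.7071) = 1.230×10⁻⁸ J.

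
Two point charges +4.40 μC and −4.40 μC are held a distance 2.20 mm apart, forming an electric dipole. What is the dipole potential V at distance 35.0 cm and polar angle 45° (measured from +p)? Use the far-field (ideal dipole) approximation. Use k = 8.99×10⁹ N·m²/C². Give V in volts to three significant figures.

Dipole moment p = qd = (4.40×10⁻⁶ C)(0.00220 m) = 9.68×10⁻⁹ C·m.
The dipole potential is V = kp cosθ / r².
V = (8.99×10⁹)(9.68×10⁻⁹)·cos45° / (0.350)² = 502.3 V.

V ≈ 502 V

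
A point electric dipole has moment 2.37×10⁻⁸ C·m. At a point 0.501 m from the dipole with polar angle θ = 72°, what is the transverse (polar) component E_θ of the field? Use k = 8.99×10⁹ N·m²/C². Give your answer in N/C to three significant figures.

E_θ ≈ 1610 N/C

For a dipole, E_θ = (kp sinθ)/r³.
kp/r³ = (8.99×10⁹)(2.37×10⁻⁸)/(0.501)³ = 1694 N/C.
E_θ = 1694·sin72° = 1611 N/C.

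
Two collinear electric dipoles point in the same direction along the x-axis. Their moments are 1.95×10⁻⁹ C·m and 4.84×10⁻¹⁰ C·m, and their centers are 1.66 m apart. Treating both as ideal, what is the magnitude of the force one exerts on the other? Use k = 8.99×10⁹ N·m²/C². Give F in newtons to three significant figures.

F ≈ 6.70×10⁻⁹ N

On-axis field of dipole 1 at distance r: E = 2kp₁/r³. Force on dipole 2 is F = p₂·dE/dr (gradient along axis).
dE/dr = −6kp₁/r⁴, so |F| = 6kp₁p₂/r⁴ (attractive for aligned moments).
F = 6(8.99×10⁹)(1.95×10⁻⁹)(4.84×10⁻¹⁰)/(1.66)⁴ = 6.704×10⁻⁹ N.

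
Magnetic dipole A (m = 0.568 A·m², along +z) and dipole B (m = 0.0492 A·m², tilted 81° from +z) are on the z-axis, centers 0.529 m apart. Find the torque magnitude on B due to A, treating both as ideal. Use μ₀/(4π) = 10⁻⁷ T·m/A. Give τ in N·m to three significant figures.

Dipole B is on the axis of dipole A, so B₁ there is axial: B₁ = (μ₀/4π)·2m₁/r³ along +z.
B₁ = 2(10⁻⁷)(0.568)/(0.529)³ = 7.674×10⁻⁷ T.
τ = m₂ B₁ sinθ.
τ = (0.0492)(7.674×10⁻⁷)·sin81° = 3.729×10⁻⁸ N·m.

τ ≈ 3.73×10⁻⁸ N·m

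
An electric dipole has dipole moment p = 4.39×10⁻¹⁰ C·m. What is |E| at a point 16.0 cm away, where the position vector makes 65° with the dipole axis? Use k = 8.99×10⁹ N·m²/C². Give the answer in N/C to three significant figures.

E ≈ 1190 N/C

At angle θ the dipole field magnitude is E = (kp/r³)·√(1 + 3cos²θ).
kp/r³ = (8.99×10⁹)(4.39×10⁻¹⁰) / (0.160)³ = 963.5 N/C.
√(1 + 3cos²65°) = √(1 + 3·0.1786) = √1.5358 ≈ 1.2393.
E ≈ 963.5 × 1.239 = 1194 N/C.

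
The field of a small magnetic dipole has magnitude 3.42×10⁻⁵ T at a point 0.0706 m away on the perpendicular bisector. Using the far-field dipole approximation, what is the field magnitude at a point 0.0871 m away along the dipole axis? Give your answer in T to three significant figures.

B ≈ 3.64×10⁻⁵ T

Dipole fields scale as 1/r³ in the far field.
The axial field is twice the equatorial field at the same r, so the geometry factor is 2/1.
B₂ = B₁ · (2/1) · (r₁/r₂)³ = 3.42×10⁻⁵ · 2 · (0.0706/0.0871)³.
(r₁/r₂)³ = (0.8106)³ = 0.5325.
B₂ ≈ 3.643×10⁻⁵ T.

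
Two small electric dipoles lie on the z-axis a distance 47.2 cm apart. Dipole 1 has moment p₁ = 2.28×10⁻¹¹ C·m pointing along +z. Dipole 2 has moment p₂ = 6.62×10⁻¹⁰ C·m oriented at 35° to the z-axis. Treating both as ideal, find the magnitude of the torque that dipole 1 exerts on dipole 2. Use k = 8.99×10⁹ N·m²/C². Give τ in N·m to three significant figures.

The second dipole sits on the axis of the first, so the field there is axial: E₁ = 2kp₁/r³ along +z.
E₁ = 2(8.99×10⁹)(2.28×10⁻¹¹)/(0.472)³ = 3.899 N/C.
Torque on the second dipole: τ = p₂ E₁ sinθ.
τ = (6.62×10⁻¹⁰)(3.899)·sin35° = 1.480×10⁻⁹ N·m.

τ ≈ 1.48×10⁻⁹ N·m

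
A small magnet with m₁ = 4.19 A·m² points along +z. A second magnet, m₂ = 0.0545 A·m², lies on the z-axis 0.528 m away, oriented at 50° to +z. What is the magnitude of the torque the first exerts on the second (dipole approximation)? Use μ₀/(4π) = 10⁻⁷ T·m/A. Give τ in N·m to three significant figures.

Dipole B is on the axis of dipole A, so B₁ there is axial: B₁ = (μ₀/4π)·2m₁/r³ along +z.
B₁ = 2(10⁻⁷)(4.19)/(0.528)³ = 5.693×10⁻⁶ T.
τ = m₂ B₁ sinθ.
τ = (0.0545)(5.693×10⁻⁶)·sin50° = 2.377×10⁻⁷ N·m.

τ ≈ 2.38×10⁻⁷ N·m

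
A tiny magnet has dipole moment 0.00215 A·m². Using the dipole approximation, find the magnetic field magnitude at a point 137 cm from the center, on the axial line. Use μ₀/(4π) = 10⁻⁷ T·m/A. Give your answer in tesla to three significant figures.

B ≈ 1.67×10⁻¹⁰ T

On axis B = (μ₀/4π)·2m/r³.
B = 2·(10⁻⁷)·(0.00215) / (1.37)³ = 1.672×10⁻¹⁰ T.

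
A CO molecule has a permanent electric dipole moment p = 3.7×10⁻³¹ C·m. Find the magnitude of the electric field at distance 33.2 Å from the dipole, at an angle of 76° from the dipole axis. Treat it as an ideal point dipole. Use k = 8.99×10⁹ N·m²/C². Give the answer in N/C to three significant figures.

E ≈ 9.86×10⁴ N/C

At angle θ the dipole field magnitude is E = (kp/r³)·√(1 + 3cos²θ).
kp/r³ = (8.99×10⁹)(3.70×10⁻³¹) / (3.32×10⁻⁹)³ = 9.090×10⁴ N/C.
√(1 + 3cos²76°) = √(1 + 3·0.0585) = √1.1756 ≈ 1.0842.
E ≈ 9.090×10⁴ × 1.084 = 9.855×10⁴ N/C.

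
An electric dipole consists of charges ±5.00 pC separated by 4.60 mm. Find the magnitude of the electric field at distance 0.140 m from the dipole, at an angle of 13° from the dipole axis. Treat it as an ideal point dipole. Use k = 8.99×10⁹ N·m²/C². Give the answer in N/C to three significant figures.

Dipole moment p = qd = (5.00×10⁻¹² C)(0.00460 m) = 2.30×10⁻¹⁴ C·m.
At angle θ the dipole field magnitude is E = (kp/r³)·√(1 + 3cos²θ).
kp/r³ = (8.99×10⁹)(2.30×10⁻¹⁴) / (0.140)³ = 0.07535 N/C.
√(1 + 3cos²13°) = √(1 + 3·0.9494) = √3.8482 ≈ 1.9617.
E ≈ 0.07535 × 1.962 = 0.1478 N/C.

E ≈ 0.148 N/C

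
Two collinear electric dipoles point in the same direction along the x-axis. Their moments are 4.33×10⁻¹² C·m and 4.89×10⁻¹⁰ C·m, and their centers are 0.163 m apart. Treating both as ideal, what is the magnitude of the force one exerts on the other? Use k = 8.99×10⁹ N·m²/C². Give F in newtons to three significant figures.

F ≈ 1.62×10⁻⁷ N

On-axis field of dipole 1 at distance r: E = 2kp₁/r³. Force on dipole 2 is F = p₂·dE/dr (gradient along axis).
dE/dr = −6kp₁/r⁴, so |F| = 6kp₁p₂/r⁴ (attractive for aligned moments).
F = 6(8.99×10⁹)(4.33×10⁻¹²)(4.89×10⁻¹⁰)/(0.163)⁴ = 1.618×10⁻⁷ N.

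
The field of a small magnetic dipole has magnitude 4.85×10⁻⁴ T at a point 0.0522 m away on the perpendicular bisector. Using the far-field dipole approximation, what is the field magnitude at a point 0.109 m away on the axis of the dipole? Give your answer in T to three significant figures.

B ≈ 1.07×10⁻⁴ T

Dipole fields scale as 1/r³ in the far field.
The axial field is twice the equatorial field at the same r, so the geometry factor is 2/1.
B₂ = B₁ · (2/1) · (r₁/r₂)³ = 4.85×10⁻⁴ · 2 · (0.0522/0.109)³.
(r₁/r₂)³ = (0.4789)³ = 0.1098.
B₂ ≈ 1.065×10⁻⁴ T.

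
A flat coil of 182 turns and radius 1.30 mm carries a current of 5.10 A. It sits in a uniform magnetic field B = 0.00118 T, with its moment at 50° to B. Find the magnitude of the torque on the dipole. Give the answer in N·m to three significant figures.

m = NIA = NIπa² = 182·(5.10)·π·(0.00130)² = 0.004928 A·m².
Torque on a magnetic dipole: τ = mB sinθ.
τ = (0.004928)(0.00118)·sin50° = 4.455×10⁻⁶ N·m.

τ ≈ 4.45×10⁻⁶ N·m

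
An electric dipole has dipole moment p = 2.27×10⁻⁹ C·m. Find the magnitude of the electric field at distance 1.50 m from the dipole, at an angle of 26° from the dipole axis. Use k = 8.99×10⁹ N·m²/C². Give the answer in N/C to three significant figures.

At angle θ the dipole field magnitude is E = (kp/r³)·√(1 + 3cos²θ).
kp/r³ = (8.99×10⁹)(2.27×10⁻⁹) / (1.50)³ = 6.047 N/C.
√(1 + 3cos²26°) = √(1 + 3·0.8078) = √3.4235 ≈ 1.8503.
E ≈ 6.047 × 1.850 = 11.19 N/C.

E ≈ 11.2 N/C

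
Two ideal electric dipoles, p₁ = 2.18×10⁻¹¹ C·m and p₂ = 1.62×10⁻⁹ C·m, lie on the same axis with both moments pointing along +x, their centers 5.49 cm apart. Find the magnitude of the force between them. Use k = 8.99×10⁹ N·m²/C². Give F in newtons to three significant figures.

F ≈ 2.10×10⁻⁴ N

On-axis field of dipole 1 at distance r: E = 2kp₁/r³. Force on dipole 2 is F = p₂·dE/dr (gradient along axis).
dE/dr = −6kp₁/r⁴, so |F| = 6kp₁p₂/r⁴ (attractive for aligned moments).
F = 6(8.99×10⁹)(2.18×10⁻¹¹)(1.62×10⁻⁹)/(0.0549)⁴ = 2.097×10⁻⁴ N.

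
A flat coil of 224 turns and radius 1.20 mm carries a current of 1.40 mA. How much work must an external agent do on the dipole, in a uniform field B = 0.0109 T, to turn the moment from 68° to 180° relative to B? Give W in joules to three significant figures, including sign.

W ≈ 2.13×10⁻⁸ J

m = NIA = NIπa² = 224·(0.00140)·π·(0.00120)² = 1.419×10⁻⁶ A·m².
W_ext = ΔU = −mB cosθ₂ + mB cosθ₁ = mB(cosθ₁ − cosθ₂).
W = (1.419×10⁻⁶)(0.0109)·(cos68° − cos180°) = (1.547×10⁻⁸)·(+1.3746) = 2.126×10⁻⁸ J.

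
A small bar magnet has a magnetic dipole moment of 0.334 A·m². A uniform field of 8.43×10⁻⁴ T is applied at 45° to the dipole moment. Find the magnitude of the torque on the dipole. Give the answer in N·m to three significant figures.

τ ≈ 1.99×10⁻⁴ N·m

Torque on a magnetic dipole: τ = mB sinθ.
τ = (0.334)(8.43×10⁻⁴)·sin45° = 1.991×10⁻⁴ N·m.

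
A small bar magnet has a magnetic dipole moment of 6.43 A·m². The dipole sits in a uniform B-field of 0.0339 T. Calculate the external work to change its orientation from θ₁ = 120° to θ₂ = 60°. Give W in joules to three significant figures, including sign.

W ≈ -0.218 J

W_ext = ΔU = −mB cosθ₂ + mB cosθ₁ = mB(cosθ₁ − cosθ₂).
W = (6.43)(0.0339)·(cos120° − cos60°) = (0.2180)·(-1.0000) = -0.2180 J.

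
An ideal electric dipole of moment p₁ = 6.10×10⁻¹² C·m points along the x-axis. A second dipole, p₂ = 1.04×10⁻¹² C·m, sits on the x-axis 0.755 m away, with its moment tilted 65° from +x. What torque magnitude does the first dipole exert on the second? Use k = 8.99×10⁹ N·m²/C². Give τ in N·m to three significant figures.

τ ≈ 2.40×10⁻¹³ N·m

The second dipole sits on the axis of the first, so the field there is axial: E₁ = 2kp₁/r³ along +x.
E₁ = 2(8.99×10⁹)(6.10×10⁻¹²)/(0.755)³ = 0.2548 N/C.
Torque on the second dipole: τ = p₂ E₁ sinθ.
τ = (1.04×10⁻¹²)(0.2548)·sin65° = 2.402×10⁻¹³ N·m.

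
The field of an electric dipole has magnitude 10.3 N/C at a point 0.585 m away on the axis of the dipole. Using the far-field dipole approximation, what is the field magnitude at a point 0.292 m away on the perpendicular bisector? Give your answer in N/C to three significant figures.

E ≈ 41.4 N/C

Dipole fields scale as 1/r³ in the far field.
The axial field is twice the equatorial field at the same r, so the geometry factor is 1/2.
E₂ = E₁ · (1/2) · (r₁/r₂)³ = 10.3 · 0.5 · (0.585/0.292)³.
(r₁/r₂)³ = (2.003)³ = 8.041.
E₂ ≈ 41.41 N/C.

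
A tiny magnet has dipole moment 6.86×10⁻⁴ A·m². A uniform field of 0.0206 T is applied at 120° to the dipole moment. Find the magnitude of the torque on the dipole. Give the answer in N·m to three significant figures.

Torque on a magnetic dipole: τ = mB sinθ.
τ = (6.86×10⁻⁴)(0.0206)·sin120° = 1.224×10⁻⁵ N·m.

τ ≈ 1.22×10⁻⁵ N·m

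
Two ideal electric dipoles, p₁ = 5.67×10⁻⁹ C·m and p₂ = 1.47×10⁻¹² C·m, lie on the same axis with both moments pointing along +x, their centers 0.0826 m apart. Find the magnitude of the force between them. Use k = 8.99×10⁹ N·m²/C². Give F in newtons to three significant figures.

F ≈ 9.66×10⁻⁶ N

On-axis field of dipole 1 at distance r: E = 2kp₁/r³. Force on dipole 2 is F = p₂·dE/dr (gradient along axis).
dE/dr = −6kp₁/r⁴, so |F| = 6kp₁p₂/r⁴ (attractive for aligned moments).
F = 6(8.99×10⁹)(5.67×10⁻⁹)(1.47×10⁻¹²)/(0.0826)⁴ = 9.658×10⁻⁶ N.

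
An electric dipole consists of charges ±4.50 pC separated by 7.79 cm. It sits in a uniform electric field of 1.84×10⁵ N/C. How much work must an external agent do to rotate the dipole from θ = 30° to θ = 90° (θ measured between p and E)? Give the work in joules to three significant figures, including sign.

W ≈ 5.59×10⁻⁸ J

Dipole moment p = qd = (4.50×10⁻¹² C)(0.0779 m) = 3.506×10⁻¹³ C·m.
W_ext = ΔU = U(θ₂) − U(θ₁) = −pE cosθ₂ − (−pE cosθ₁) = pE(cosθ₁ − cosθ₂).
W = (3.506×10⁻¹³)(1.84×10⁵)·(cos30° − cos90°) = (6.451×10⁻⁸)·(+0.8660) = 5.587×10⁻⁸ J.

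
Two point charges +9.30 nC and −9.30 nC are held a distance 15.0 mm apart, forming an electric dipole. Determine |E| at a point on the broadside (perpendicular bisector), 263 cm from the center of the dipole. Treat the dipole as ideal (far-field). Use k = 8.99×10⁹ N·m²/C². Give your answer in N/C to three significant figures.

E ≈ 0.0689 N/C

Dipole moment p = qd = (9.30×10⁻⁹ C)(0.0150 m) = 1.395×10⁻¹⁰ C·m.
On the perpendicular bisector E = kp/r³ (half the axial value at the same distance).
E = (8.99×10⁹)(1.395×10⁻¹⁰) / (2.63)³ = 0.06894 N/C.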